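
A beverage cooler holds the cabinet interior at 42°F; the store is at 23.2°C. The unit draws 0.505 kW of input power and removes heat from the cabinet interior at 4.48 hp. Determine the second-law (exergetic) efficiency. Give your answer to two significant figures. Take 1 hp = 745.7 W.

Converting, Q̇_C = 4.480 hp = 3.341 kW, so COP_actual = Q̇_C/Ẇ = 3.341/0.5050 = 6.615.
In absolute terms T_C = 278.71 K and T_H = 296.35 K, so ΔT = 17.64 K.
COP_Carnot = T_C/ΔT = 278.71/17.64 = 15.80.
η_II = COP_actual/COP_Carnot = 6.615/15.80 = 0.4188.

0.42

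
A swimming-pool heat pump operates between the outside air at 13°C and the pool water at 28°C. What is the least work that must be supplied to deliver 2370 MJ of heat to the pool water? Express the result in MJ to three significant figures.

118 MJ

In absolute terms T_C = 286.15 K and T_H = 301.15 K, so ΔT = 15.00 K.
The reversible limit is COP_HP = T_H/ΔT = 20.08, so W_min = Q_H/COP = Q_H·ΔT/T_H.
W_min = 2370 × 15.00/301.15 = 118.0 MJ.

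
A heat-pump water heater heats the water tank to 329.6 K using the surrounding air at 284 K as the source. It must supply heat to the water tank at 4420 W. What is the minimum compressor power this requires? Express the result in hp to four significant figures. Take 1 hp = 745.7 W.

0.8200 hp

The reservoir spacing is ΔT = 329.6 − 284 = 45.60 K.
COP_Carnot = T_H/ΔT = 329.60/45.60 = 7.228.
Ẇ_min = Q̇/COP_Carnot = 4420/7.228 = 611.5 W = 0.8200 hp.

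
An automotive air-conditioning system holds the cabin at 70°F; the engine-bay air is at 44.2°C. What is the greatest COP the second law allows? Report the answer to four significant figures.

In absolute terms T_C = 294.26 K and T_H = 317.35 K, so ΔT = 23.09 K.
For a reversible cycle, COP_Carnot = T_C/ΔT = 294.26/23.09 = 12.74.

12.74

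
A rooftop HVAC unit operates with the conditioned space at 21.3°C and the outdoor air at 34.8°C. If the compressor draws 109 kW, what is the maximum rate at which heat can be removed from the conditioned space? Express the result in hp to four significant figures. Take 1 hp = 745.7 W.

In absolute terms T_C = 294.45 K and T_H = 307.95 K, so ΔT = 13.50 K.
COP_Carnot = T_C/ΔT = 294.45/13.50 = 21.81.
Q̇_max = COP_Carnot × Ẇ = 21.81 × 109.0 kW = 2377 kW = 3188 hp.

3188 hp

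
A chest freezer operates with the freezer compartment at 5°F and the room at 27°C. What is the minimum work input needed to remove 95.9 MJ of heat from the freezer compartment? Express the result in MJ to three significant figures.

15.6 MJ

In absolute terms T_C = 258.15 K and T_H = 300.15 K, so ΔT = 42.00 K.
The reversible limit is COP_R = T_C/ΔT = 6.146, so W_min = Q_C/COP = Q_C·ΔT/T_C.
W_min = 95.90 × 42.00/258.15 = 15.60 MJ.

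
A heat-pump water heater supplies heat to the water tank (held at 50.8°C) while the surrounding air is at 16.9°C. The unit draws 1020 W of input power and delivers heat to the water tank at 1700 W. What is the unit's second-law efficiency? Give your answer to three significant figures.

0.174

COP_actual = Q̇_H/Ẇ = 1700/1020 = 1.667.
In absolute terms T_C = 290.05 K and T_H = 323.95 K, so ΔT = 33.90 K.
COP_Carnot = T_H/ΔT = 323.95/33.90 = 9.556.
η_II = COP_actual/COP_Carnot = 1.667/9.556 = 0.1744.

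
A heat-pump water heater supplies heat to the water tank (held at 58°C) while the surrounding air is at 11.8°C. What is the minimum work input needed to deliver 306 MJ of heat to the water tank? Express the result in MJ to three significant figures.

42.7 MJ

In absolute terms T_C = 284.95 K and T_H = 331.15 K, so ΔT = 46.20 K.
The reversible limit is COP_HP = T_H/ΔT = 7.168, so W_min = Q_H/COP = Q_H·ΔT/T_H.
W_min = 306.0 × 46.20/331.15 = 42.69 MJ.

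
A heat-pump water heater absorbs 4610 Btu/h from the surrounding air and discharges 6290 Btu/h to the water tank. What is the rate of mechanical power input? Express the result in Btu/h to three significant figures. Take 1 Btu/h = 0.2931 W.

1680 Btu/h

For a cyclic device the first law requires Q̇_H = Q̇_C + Ẇ.
Ẇ = Q̇_H − Q̇_C = 1680 Btu/h.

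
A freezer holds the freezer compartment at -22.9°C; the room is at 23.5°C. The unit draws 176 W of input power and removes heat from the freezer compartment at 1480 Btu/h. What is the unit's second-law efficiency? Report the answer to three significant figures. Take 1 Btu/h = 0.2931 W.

Converting, Q̇_C = 1480 Btu/h = 433.8 W, so COP_actual = Q̇_C/Ẇ = 433.8/176.0 = 2.465.
In absolute terms T_C = 250.25 K and T_H = 296.65 K, so ΔT = 46.40 K.
COP_Carnot = T_C/ΔT = 250.25/46.40 = 5.393.
η_II = COP_actual/COP_Carnot = 2.465/5.393 = 0.4570.

0.457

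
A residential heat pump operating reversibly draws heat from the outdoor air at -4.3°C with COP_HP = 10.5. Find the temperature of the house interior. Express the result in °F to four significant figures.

COP_HP = T_H/(T_H − T_C) rearranges to T_H = COP·T_C/(COP − 1).
With T_C = 268.85 K, T_H = 10.5 × 268.85/9.500 = 297.15 K.
Converting, 297.15 K = 75.20°F.

75.20 °F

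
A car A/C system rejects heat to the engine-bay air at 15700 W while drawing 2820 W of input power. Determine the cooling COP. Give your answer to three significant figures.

The first law gives Q̇_H = Q̇_C + Ẇ, so the three rates are Q̇_C = 12880, Q̇_H = 15700, Ẇ = 2820 W.
COP_R = Q̇_C/Ẇ = 12880/2820 = 4.567.

4.57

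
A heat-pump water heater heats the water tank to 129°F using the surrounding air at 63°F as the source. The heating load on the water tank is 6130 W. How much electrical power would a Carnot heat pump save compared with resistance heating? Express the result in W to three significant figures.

In absolute terms T_C = 290.37 K and T_H = 327.04 K, so ΔT = 36.67 K.
COP_Carnot = T_H/ΔT = 327.04/36.67 = 8.919.
Resistance heating needs Ẇ_res = Q̇_H = 6130 W; the reversible heat pump needs only Ẇ_hp = Q̇_H/COP = 687.3 W.
Saving = 6130 − 687.3 = 5443 W.

5440 W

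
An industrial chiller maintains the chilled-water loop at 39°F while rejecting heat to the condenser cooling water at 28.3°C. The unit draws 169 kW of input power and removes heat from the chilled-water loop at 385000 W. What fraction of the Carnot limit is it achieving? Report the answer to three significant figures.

Converting, Q̇_C = 385000 W = 385.0 kW, so COP_actual = Q̇_C/Ẇ = 385.0/169.0 = 2.278.
In absolute terms T_C = 277.04 K and T_H = 301.45 K, so ΔT = 24.41 K.
COP_Carnot = T_C/ΔT = 277.04/24.41 = 11.35.
η_II = COP_actual/COP_Carnot = 2.278/11.35 = 0.2007.

0.201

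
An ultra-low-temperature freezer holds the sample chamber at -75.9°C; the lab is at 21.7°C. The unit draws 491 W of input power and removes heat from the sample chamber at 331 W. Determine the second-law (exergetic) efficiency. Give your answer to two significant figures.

0.33

COP_actual = Q̇_C/Ẇ = 331.0/491.0 = 0.6741.
In absolute terms T_C = 197.25 K and T_H = 294.85 K, so ΔT = 97.60 K.
COP_Carnot = T_C/ΔT = 197.25/97.60 = 2.021.
η_II = COP_actual/COP_Carnot = 0.6741/2.021 = 0.3336.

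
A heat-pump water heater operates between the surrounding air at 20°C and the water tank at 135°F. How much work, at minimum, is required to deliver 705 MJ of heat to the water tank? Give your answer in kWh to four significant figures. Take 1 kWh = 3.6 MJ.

In absolute terms T_C = 293.15 K and T_H = 330.37 K, so ΔT = 37.22 K.
The reversible limit is COP_HP = T_H/ΔT = 8.876, so W_min = Q_H/COP = Q_H·ΔT/T_H.
W_min = 705.0 × 37.22/330.37 = 79.43 MJ = 22.06 kWh.

22.06 kWh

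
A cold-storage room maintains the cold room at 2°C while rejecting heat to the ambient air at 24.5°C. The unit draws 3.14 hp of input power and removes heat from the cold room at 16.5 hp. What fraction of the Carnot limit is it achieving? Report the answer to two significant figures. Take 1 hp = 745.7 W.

0.43

COP_actual = Q̇_C/Ẇ = 16.50/3.140 = 5.255.
In absolute terms T_C = 275.15 K and T_H = 297.65 K, so ΔT = 22.50 K.
COP_Carnot = T_C/ΔT = 275.15/22.50 = 12.23.
η_II = COP_actual/COP_Carnot = 5.255/12.23 = 0.4297.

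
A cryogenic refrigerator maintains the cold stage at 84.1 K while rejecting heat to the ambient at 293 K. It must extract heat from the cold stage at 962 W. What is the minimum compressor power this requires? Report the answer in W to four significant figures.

The reservoir spacing is ΔT = 293 − 84.1 = 208.9 K.
COP_Carnot = T_C/ΔT = 84.10/208.9 = 0.4026.
Ẇ_min = Q̇/COP_Carnot = 962.0/0.4026 = 2390 W.

2390 W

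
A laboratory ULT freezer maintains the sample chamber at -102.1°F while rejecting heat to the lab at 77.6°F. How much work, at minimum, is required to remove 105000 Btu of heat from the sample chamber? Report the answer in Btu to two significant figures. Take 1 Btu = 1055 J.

In absolute terms T_C = 198.65 K and T_H = 298.48 K, so ΔT = 99.83 K.
The reversible limit is COP_R = T_C/ΔT = 1.990, so W_min = Q_C/COP = Q_C·ΔT/T_C.
W_min = 105000 × 99.83/198.65 = 52770 Btu.

53000 Btu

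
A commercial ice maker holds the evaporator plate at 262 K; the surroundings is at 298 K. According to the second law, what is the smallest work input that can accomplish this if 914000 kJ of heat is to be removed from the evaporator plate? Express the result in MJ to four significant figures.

The reservoir spacing is ΔT = 298 − 262 = 36.00 K.
The reversible limit is COP_R = T_C/ΔT = 7.278, so W_min = Q_C/COP = Q_C·ΔT/T_C.
W_min = 914000 × 36.00/262.00 = 125600 kJ = 125.6 MJ.

125.6 MJ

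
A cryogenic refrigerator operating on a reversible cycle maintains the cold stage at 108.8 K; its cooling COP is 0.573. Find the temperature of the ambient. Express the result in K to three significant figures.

299 K

COP_R = T_C/(T_H − T_C) gives T_H − T_C = T_C/COP.
With T_C = 108.80 K, T_H = 108.80 × (1 + 1/0.573) = 298.68 K.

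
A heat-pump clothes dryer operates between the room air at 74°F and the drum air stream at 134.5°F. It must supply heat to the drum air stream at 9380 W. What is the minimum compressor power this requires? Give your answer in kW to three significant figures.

0.955 kW

In absolute terms T_C = 296.48 K and T_H = 330.09 K, so ΔT = 33.61 K.
COP_Carnot = T_H/ΔT = 330.09/33.61 = 9.821.
Ẇ_min = Q̇/COP_Carnot = 9380/9.821 = 955.1 W = 0.9551 kW.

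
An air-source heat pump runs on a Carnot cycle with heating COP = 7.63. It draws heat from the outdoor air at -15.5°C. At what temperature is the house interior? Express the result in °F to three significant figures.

COP_HP = T_H/(T_H − T_C) rearranges to T_H = COP·T_C/(COP − 1).
With T_C = 257.65 K, T_H = 7.63 × 257.65/6.630 = 296.51 K.
Converting, 296.51 K = 74.05°F.

74.1 °F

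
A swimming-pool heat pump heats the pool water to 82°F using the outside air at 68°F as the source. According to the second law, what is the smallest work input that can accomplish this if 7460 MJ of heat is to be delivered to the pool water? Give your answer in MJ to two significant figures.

In absolute terms T_C = 293.15 K and T_H = 300.93 K, so ΔT = 7.778 K.
The reversible limit is COP_HP = T_H/ΔT = 38.69, so W_min = Q_H/COP = Q_H·ΔT/T_H.
W_min = 7460 × 7.778/300.93 = 192.8 MJ.

190 MJ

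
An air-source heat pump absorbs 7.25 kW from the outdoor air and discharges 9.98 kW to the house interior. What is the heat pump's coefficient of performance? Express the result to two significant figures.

The first law gives Q̇_H = Q̇_C + Ẇ, so the three rates are Q̇_C = 7.250, Q̇_H = 9.980, Ẇ = 2.730 kW.
COP_HP = Q̇_H/Ẇ = 9.980/2.730 = 3.656.

3.7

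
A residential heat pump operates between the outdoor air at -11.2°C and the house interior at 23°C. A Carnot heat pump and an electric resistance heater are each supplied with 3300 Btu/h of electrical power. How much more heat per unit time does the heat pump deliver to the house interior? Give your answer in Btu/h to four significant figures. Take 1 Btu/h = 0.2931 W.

25280 Btu/h

In absolute terms T_C = 261.95 K and T_H = 296.15 K, so ΔT = 34.20 K.
COP_Carnot = T_H/ΔT = 296.15/34.20 = 8.659.
The heat pump delivers Q̇_H = COP × Ẇ = 28580 Btu/h; the resistance heater delivers Ẇ = 3300 Btu/h.
Extra = (COP − 1)·Ẇ = 25280 Btu/h.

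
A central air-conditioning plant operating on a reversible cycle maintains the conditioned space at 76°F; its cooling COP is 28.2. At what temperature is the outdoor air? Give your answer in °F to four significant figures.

95.00 °F

COP_R = T_C/(T_H − T_C) gives T_H − T_C = T_C/COP.
With T_C = 297.59 K, T_H = 297.59 × (1 + 1/28.2) = 308.15 K.
Converting, 308.15 K = 95.00°F.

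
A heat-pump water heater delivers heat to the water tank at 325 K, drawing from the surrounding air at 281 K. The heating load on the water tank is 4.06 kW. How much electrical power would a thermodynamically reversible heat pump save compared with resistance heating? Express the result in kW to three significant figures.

3.51 kW

The reservoir spacing is ΔT = 325 − 281 = 44.00 K.
COP_Carnot = T_H/ΔT = 325.00/44.00 = 7.386.
Resistance heating needs Ẇ_res = Q̇_H = 4.060 kW; the reversible heat pump needs only Ẇ_hp = Q̇_H/COP = 0.5497 kW.
Saving = 4.060 − 0.5497 = 3.510 kW.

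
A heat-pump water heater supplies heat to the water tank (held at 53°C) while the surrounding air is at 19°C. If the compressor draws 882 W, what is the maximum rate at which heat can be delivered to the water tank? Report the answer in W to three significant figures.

8460 W

In absolute terms T_C = 292.15 K and T_H = 326.15 K, so ΔT = 34.00 K.
COP_Carnot = T_H/ΔT = 326.15/34.00 = 9.593.
Q̇_max = COP_Carnot × Ẇ = 9.593 × 882.0 W = 8461 W.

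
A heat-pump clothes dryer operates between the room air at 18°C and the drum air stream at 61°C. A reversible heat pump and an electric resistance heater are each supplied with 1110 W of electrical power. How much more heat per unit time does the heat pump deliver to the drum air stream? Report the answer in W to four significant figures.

In absolute terms T_C = 291.15 K and T_H = 334.15 K, so ΔT = 43.00 K.
COP_Carnot = T_H/ΔT = 334.15/43.00 = 7.771.
The heat pump delivers Q̇_H = COP × Ẇ = 8626 W; the resistance heater delivers Ẇ = 1110 W.
Extra = (COP − 1)·Ẇ = 7516 W.

7516 W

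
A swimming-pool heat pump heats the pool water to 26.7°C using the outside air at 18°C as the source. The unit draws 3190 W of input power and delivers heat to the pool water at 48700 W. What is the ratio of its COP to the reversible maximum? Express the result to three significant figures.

COP_actual = Q̇_H/Ẇ = 48700/3190 = 15.27.
In absolute terms T_C = 291.15 K and T_H = 299.85 K, so ΔT = 8.700 K.
COP_Carnot = T_H/ΔT = 299.85/8.700 = 34.47.
η_II = COP_actual/COP_Carnot = 15.27/34.47 = 0.4429.

0.443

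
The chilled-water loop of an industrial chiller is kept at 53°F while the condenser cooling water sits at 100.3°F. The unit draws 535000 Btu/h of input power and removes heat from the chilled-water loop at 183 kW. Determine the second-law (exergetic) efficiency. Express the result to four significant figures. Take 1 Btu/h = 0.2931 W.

Converting, Q̇_C = 183.0 kW = 624400 Btu/h, so COP_actual = Q̇_C/Ẇ = 624400/535000 = 1.167.
In absolute terms T_C = 284.82 K and T_H = 311.09 K, so ΔT = 26.28 K.
COP_Carnot = T_C/ΔT = 284.82/26.28 = 10.84.
η_II = COP_actual/COP_Carnot = 1.167/10.84 = 0.1077.

0.1077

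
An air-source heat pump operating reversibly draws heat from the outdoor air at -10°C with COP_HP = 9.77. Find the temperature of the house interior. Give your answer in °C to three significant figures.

20.0 °C

COP_HP = T_H/(T_H − T_C) rearranges to T_H = COP·T_C/(COP − 1).
With T_C = 263.15 K, T_H = 9.77 × 263.15/8.770 = 293.16 K.
Converting, 293.16 K = 20.01°C.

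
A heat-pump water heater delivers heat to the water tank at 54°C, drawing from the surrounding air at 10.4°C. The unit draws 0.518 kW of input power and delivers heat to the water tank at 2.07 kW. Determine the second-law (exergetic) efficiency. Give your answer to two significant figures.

0.53

COP_actual = Q̇_H/Ẇ = 2.070/0.5180 = 3.996.
In absolute terms T_C = 283.55 K and T_H = 327.15 K, so ΔT = 43.60 K.
COP_Carnot = T_H/ΔT = 327.15/43.60 = 7.503.
η_II = COP_actual/COP_Carnot = 3.996/7.503 = 0.5326.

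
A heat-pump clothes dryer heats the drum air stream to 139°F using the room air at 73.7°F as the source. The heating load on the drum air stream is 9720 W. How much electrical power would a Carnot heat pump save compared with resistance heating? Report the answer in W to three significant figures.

8660 W

In absolute terms T_C = 296.32 K and T_H = 332.59 K, so ΔT = 36.28 K.
COP_Carnot = T_H/ΔT = 332.59/36.28 = 9.168.
Resistance heating needs Ẇ_res = Q̇_H = 9720 W; the reversible heat pump needs only Ẇ_hp = Q̇_H/COP = 1060 W.
Saving = 9720 − 1060 = 8660 W.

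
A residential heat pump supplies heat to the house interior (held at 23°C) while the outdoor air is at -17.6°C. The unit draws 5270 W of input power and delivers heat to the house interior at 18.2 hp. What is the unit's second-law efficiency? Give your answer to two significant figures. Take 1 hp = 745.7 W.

Converting, Q̇_H = 18.20 hp = 13570 W, so COP_actual = Q̇_H/Ẇ = 13570/5270 = 2.575.
In absolute terms T_C = 255.55 K and T_H = 296.15 K, so ΔT = 40.60 K.
COP_Carnot = T_H/ΔT = 296.15/40.60 = 7.294.
η_II = COP_actual/COP_Carnot = 2.575/7.294 = 0.3531.

0.35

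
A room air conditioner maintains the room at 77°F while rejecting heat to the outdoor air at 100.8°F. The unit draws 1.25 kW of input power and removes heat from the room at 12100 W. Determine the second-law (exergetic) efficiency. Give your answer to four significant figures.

0.4293

Converting, Q̇_C = 12100 W = 12.10 kW, so COP_actual = Q̇_C/Ẇ = 12.10/1.250 = 9.680.
In absolute terms T_C = 298.15 K and T_H = 311.37 K, so ΔT = 13.22 K.
COP_Carnot = T_C/ΔT = 298.15/13.22 = 22.55.
η_II = COP_actual/COP_Carnot = 9.680/22.55 = 0.4293.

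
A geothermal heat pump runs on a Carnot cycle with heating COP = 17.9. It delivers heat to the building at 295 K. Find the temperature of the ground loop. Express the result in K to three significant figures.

279 K

COP_HP = T_H/(T_H − T_C) gives T_H − T_C = T_H/COP.
With T_H = 295.00 K, T_C = 295.00 × (1 − 1/17.9) = 278.52 K.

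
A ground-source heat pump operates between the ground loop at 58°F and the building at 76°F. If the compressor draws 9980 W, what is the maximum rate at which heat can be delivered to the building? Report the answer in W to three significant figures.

297000 W

In absolute terms T_C = 287.59 K and T_H = 297.59 K, so ΔT = 10.00 K.
COP_Carnot = T_H/ΔT = 297.59/10.00 = 29.76.
Q̇_max = COP_Carnot × Ẇ = 29.76 × 9980 W = 297000 W.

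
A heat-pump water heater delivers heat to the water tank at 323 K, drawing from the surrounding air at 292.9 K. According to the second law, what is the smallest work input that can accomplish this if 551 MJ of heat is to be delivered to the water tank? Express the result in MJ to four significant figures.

The reservoir spacing is ΔT = 323 − 292.9 = 30.10 K.
The reversible limit is COP_HP = T_H/ΔT = 10.73, so W_min = Q_H/COP = Q_H·ΔT/T_H.
W_min = 551.0 × 30.10/323.00 = 51.35 MJ.

51.35 MJ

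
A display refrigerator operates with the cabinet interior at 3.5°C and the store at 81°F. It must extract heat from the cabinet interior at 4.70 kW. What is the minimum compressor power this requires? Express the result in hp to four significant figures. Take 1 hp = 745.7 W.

0.5405 hp

In absolute terms T_C = 276.65 K and T_H = 300.37 K, so ΔT = 23.72 K.
COP_Carnot = T_C/ΔT = 276.65/23.72 = 11.66.
Ẇ_min = Q̇/COP_Carnot = 4.700/11.66 = 0.4030 kW = 0.5405 hp.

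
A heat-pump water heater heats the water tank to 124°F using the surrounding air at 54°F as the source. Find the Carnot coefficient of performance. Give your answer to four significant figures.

8.338

In absolute terms T_C = 285.37 K and T_H = 324.26 K, so ΔT = 38.89 K.
For a reversible cycle, COP_Carnot = T_H/ΔT = 324.26/38.89 = 8.338.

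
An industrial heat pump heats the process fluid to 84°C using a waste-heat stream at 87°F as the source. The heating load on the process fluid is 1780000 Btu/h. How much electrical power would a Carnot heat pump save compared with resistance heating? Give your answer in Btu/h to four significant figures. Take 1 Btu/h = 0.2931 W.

In absolute terms T_C = 303.71 K and T_H = 357.15 K, so ΔT = 53.44 K.
COP_Carnot = T_H/ΔT = 357.15/53.44 = 6.683.
Resistance heating needs Ẇ_res = Q̇_H = 1780000 Btu/h; the reversible heat pump needs only Ẇ_hp = Q̇_H/COP = 266400 Btu/h.
Saving = 1780000 − 266400 = 1514000 Btu/h.

1514000 Btu/h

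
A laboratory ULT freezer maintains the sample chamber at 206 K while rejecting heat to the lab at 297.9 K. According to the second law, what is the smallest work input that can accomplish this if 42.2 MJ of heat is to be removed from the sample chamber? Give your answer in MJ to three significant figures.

18.8 MJ

The reservoir spacing is ΔT = 297.9 − 206 = 91.90 K.
The reversible limit is COP_R = T_C/ΔT = 2.242, so W_min = Q_C/COP = Q_C·ΔT/T_C.
W_min = 42.20 × 91.90/206.00 = 18.83 MJ.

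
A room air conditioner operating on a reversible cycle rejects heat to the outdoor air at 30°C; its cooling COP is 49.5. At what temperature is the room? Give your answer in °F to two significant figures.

For a Carnot refrigerator COP_R = T_C/(T_H − T_C), so T_C = COP·T_H/(1 + COP).
With T_H = 303.15 K, T_C = 49.5 × 303.15/50.50 = 297.15 K.
Converting, 297.15 K = 75.19°F.

75 °F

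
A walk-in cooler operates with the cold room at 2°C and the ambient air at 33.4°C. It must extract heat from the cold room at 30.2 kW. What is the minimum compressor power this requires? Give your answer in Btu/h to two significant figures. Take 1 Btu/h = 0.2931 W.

In absolute terms T_C = 275.15 K and T_H = 306.55 K, so ΔT = 31.40 K.
COP_Carnot = T_C/ΔT = 275.15/31.40 = 8.763.
Ẇ_min = Q̇/COP_Carnot = 30.20/8.763 = 3.446 kW = 11760 Btu/h.

12000 Btu/h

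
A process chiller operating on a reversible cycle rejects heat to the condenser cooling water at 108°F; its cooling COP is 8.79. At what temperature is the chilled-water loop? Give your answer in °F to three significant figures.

For a Carnot refrigerator COP_R = T_C/(T_H − T_C), so T_C = COP·T_H/(1 + COP).
With T_H = 315.37 K, T_C = 8.79 × 315.37/9.790 = 283.16 K.
Converting, 283.16 K = 50.02°F.

50.0 °F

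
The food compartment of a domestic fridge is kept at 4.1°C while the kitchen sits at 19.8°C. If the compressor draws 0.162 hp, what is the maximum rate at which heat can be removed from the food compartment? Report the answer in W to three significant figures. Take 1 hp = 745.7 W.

In absolute terms T_C = 277.25 K and T_H = 292.95 K, so ΔT = 15.70 K.
COP_Carnot = T_C/ΔT = 277.25/15.70 = 17.66.
Q̇_max = COP_Carnot × Ẇ = 17.66 × 0.1620 hp = 2.861 hp = 2133 W.

2130 W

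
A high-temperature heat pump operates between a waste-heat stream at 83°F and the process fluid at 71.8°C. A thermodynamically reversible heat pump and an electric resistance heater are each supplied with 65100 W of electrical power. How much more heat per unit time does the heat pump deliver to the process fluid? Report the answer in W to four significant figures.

In absolute terms T_C = 301.48 K and T_H = 344.95 K, so ΔT = 43.47 K.
COP_Carnot = T_H/ΔT = 344.95/43.47 = 7.936.
The heat pump delivers Q̇_H = COP × Ẇ = 516600 W; the resistance heater delivers Ẇ = 65100 W.
Extra = (COP − 1)·Ẇ = 451500 W.

451500 W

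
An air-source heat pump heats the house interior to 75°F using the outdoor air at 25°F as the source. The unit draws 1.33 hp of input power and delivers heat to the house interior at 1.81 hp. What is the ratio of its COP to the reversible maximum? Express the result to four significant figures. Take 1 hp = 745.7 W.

COP_actual = Q̇_H/Ẇ = 1.810/1.330 = 1.361.
In absolute terms T_C = 269.26 K and T_H = 297.04 K, so ΔT = 27.78 K.
COP_Carnot = T_H/ΔT = 297.04/27.78 = 10.69.
η_II = COP_actual/COP_Carnot = 1.361/10.69 = 0.1273.

0.1273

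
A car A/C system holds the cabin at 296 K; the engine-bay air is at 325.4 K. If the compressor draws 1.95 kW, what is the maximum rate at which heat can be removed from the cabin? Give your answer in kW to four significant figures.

19.63 kW

The reservoir spacing is ΔT = 325.4 − 296 = 29.40 K.
COP_Carnot = T_C/ΔT = 296.00/29.40 = 10.07.
Q̇_max = COP_Carnot × Ẇ = 10.07 × 1.950 kW = 19.63 kW.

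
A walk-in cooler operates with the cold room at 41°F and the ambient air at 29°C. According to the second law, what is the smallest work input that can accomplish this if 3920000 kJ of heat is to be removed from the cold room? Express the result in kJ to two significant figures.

In absolute terms T_C = 278.15 K and T_H = 302.15 K, so ΔT = 24.00 K.
The reversible limit is COP_R = T_C/ΔT = 11.59, so W_min = Q_C/COP = Q_C·ΔT/T_C.
W_min = 3920000 × 24.00/278.15 = 338200 kJ.

340000 kJ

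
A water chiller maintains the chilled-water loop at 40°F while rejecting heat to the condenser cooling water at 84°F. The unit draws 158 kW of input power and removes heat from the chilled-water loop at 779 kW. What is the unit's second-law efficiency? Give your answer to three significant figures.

0.434

COP_actual = Q̇_C/Ẇ = 779.0/158.0 = 4.930.
In absolute terms T_C = 277.59 K and T_H = 302.04 K, so ΔT = 24.44 K.
COP_Carnot = T_C/ΔT = 277.59/24.44 = 11.36.
η_II = COP_actual/COP_Carnot = 4.930/11.36 = 0.4342.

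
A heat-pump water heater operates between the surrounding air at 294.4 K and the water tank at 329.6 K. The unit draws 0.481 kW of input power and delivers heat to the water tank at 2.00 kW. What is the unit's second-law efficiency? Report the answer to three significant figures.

COP_actual = Q̇_H/Ẇ = 2.000/0.4810 = 4.158.
The reservoir spacing is ΔT = 329.6 − 294.4 = 35.20 K.
COP_Carnot = T_H/ΔT = 329.60/35.20 = 9.364.
η_II = COP_actual/COP_Carnot = 4.158/9.364 = 0.4441.

0.444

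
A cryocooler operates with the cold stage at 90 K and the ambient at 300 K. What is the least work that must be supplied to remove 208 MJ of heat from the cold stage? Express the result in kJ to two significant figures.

490000 kJ

The reservoir spacing is ΔT = 300 − 90 = 210.0 K.
The reversible limit is COP_R = T_C/ΔT = 0.4286, so W_min = Q_C/COP = Q_C·ΔT/T_C.
W_min = 208.0 × 210.0/90.00 = 485.3 MJ = 485300 kJ.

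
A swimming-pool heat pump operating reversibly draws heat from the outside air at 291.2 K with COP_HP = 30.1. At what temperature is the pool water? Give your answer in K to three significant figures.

COP_HP = T_H/(T_H − T_C) rearranges to T_H = COP·T_C/(COP − 1).
With T_C = 291.20 K, T_H = 30.1 × 291.20/29.10 = 301.21 K.

301 K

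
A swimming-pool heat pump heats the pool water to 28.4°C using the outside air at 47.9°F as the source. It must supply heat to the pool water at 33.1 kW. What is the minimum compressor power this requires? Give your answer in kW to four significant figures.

In absolute terms T_C = 281.98 K and T_H = 301.55 K, so ΔT = 19.57 K.
COP_Carnot = T_H/ΔT = 301.55/19.57 = 15.41.
Ẇ_min = Q̇/COP_Carnot = 33.10/15.41 = 2.148 kW.

2.148 kW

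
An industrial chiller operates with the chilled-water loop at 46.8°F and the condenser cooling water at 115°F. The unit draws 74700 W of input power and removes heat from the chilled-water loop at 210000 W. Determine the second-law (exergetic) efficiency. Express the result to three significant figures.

0.379

COP_actual = Q̇_C/Ẇ = 210000/74700 = 2.811.
In absolute terms T_C = 281.37 K and T_H = 319.26 K, so ΔT = 37.89 K.
COP_Carnot = T_C/ΔT = 281.37/37.89 = 7.426.
η_II = COP_actual/COP_Carnot = 2.811/7.426 = 0.3786.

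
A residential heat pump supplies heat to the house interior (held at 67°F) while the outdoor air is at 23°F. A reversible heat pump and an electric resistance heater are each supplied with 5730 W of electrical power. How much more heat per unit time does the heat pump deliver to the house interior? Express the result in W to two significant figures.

63000 W

In absolute terms T_C = 268.15 K and T_H = 292.59 K, so ΔT = 24.44 K.
COP_Carnot = T_H/ΔT = 292.59/24.44 = 11.97.
The heat pump delivers Q̇_H = COP × Ẇ = 68590 W; the resistance heater delivers Ẇ = 5730 W.
Extra = (COP − 1)·Ẇ = 62860 W.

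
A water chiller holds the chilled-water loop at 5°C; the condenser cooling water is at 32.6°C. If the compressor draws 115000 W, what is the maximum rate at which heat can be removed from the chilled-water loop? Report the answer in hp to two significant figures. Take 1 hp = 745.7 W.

In absolute terms T_C = 278.15 K and T_H = 305.75 K, so ΔT = 27.60 K.
COP_Carnot = T_C/ΔT = 278.15/27.60 = 10.08.
Q̇_max = COP_Carnot × Ẇ = 10.08 × 115000 W = 1159000 W = 1554 hp.

1600 hp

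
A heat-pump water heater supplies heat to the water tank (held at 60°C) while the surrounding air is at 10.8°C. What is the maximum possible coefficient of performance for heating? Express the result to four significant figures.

In absolute terms T_C = 283.95 K and T_H = 333.15 K, so ΔT = 49.20 K.
For a reversible cycle, COP_Carnot = T_H/ΔT = 333.15/49.20 = 6.771.

6.771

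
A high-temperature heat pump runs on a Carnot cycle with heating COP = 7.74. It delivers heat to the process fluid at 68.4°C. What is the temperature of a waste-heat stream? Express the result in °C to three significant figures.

COP_HP = T_H/(T_H − T_C) gives T_H − T_C = T_H/COP.
With T_H = 341.55 K, T_C = 341.55 × (1 − 1/7.74) = 297.42 K.
Converting, 297.42 K = 24.27°C.

24.3 °C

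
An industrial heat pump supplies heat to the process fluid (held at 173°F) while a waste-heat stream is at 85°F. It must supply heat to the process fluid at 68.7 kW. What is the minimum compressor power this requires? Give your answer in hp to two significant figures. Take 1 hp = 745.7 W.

13 hp

In absolute terms T_C = 302.59 K and T_H = 351.48 K, so ΔT = 48.89 K.
COP_Carnot = T_H/ΔT = 351.48/48.89 = 7.189.
Ẇ_min = Q̇/COP_Carnot = 68.70/7.189 = 9.556 kW = 12.81 hp.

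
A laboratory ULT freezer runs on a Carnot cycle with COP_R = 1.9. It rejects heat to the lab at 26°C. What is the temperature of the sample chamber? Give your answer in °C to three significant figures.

-77.2 °C

For a Carnot refrigerator COP_R = T_C/(T_H − T_C), so T_C = COP·T_H/(1 + COP).
With T_H = 299.15 K, T_C = 1.9 × 299.15/2.900 = 195.99 K.
Converting, 195.99 K = -77.16°C.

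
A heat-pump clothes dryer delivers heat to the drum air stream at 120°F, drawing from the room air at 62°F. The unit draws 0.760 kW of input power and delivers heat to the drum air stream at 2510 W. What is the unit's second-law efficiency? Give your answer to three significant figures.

Converting, Q̇_H = 2510 W = 2.510 kW, so COP_actual = Q̇_H/Ẇ = 2.510/0.7600 = 3.303.
In absolute terms T_C = 289.82 K and T_H = 322.04 K, so ΔT = 32.22 K.
COP_Carnot = T_H/ΔT = 322.04/32.22 = 9.994.
η_II = COP_actual/COP_Carnot = 3.303/9.994 = 0.3305.

0.330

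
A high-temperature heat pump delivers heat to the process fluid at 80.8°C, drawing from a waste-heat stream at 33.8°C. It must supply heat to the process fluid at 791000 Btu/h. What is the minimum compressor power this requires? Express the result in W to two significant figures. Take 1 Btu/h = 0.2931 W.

In absolute terms T_C = 306.95 K and T_H = 353.95 K, so ΔT = 47.00 K.
COP_Carnot = T_H/ΔT = 353.95/47.00 = 7.531.
Ẇ_min = Q̇/COP_Carnot = 791000/7.531 = 105000 Btu/h = 30790 W.

31000 W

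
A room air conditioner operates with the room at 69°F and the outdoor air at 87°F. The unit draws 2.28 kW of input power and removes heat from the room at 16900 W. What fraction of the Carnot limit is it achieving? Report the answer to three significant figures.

0.252

Converting, Q̇_C = 16900 W = 16.90 kW, so COP_actual = Q̇_C/Ẇ = 16.90/2.280 = 7.412.
In absolute terms T_C = 293.71 K and T_H = 303.71 K, so ΔT = 10.00 K.
COP_Carnot = T_C/ΔT = 293.71/10.00 = 29.37.
η_II = COP_actual/COP_Carnot = 7.412/29.37 = 0.2524.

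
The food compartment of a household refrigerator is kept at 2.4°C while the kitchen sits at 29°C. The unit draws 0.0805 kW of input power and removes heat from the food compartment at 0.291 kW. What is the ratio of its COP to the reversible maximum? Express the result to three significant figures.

COP_actual = Q̇_C/Ẇ = 0.2910/0.08050 = 3.615.
In absolute terms T_C = 275.55 K and T_H = 302.15 K, so ΔT = 26.60 K.
COP_Carnot = T_C/ΔT = 275.55/26.60 = 10.36.
η_II = COP_actual/COP_Carnot = 3.615/10.36 = 0.3490.

0.349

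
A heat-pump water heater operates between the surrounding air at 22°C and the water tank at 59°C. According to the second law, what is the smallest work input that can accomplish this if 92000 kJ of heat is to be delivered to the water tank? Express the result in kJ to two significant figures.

In absolute terms T_C = 295.15 K and T_H = 332.15 K, so ΔT = 37.00 K.
The reversible limit is COP_HP = T_H/ΔT = 8.977, so W_min = Q_H/COP = Q_H·ΔT/T_H.
W_min = 92000 × 37.00/332.15 = 10250 kJ.

10000 kJ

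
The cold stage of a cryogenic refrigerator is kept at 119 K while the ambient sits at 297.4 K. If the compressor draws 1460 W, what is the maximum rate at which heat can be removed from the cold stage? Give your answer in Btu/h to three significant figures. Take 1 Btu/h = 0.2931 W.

3320 Btu/h

The reservoir spacing is ΔT = 297.4 − 119 = 178.4 K.
COP_Carnot = T_C/ΔT = 119.00/178.4 = 0.6670.
Q̇_max = COP_Carnot × Ẇ = 0.6670 × 1460 W = 973.9 W = 3323 Btu/h.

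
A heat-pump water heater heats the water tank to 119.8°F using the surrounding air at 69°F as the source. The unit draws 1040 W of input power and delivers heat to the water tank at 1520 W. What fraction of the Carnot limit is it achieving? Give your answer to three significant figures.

0.128

COP_actual = Q̇_H/Ẇ = 1520/1040 = 1.462.
In absolute terms T_C = 293.71 K and T_H = 321.93 K, so ΔT = 28.22 K.
COP_Carnot = T_H/ΔT = 321.93/28.22 = 11.41.
η_II = COP_actual/COP_Carnot = 1.462/11.41 = 0.1281.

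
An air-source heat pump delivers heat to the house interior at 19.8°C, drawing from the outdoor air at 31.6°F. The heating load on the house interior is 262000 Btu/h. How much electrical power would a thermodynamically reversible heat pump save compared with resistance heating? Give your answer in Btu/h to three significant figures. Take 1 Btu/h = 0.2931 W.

In absolute terms T_C = 272.93 K and T_H = 292.95 K, so ΔT = 20.02 K.
COP_Carnot = T_H/ΔT = 292.95/20.02 = 14.63.
Resistance heating needs Ẇ_res = Q̇_H = 262000 Btu/h; the reversible heat pump needs only Ẇ_hp = Q̇_H/COP = 17910 Btu/h.
Saving = 262000 − 17910 = 244100 Btu/h.

244000 Btu/h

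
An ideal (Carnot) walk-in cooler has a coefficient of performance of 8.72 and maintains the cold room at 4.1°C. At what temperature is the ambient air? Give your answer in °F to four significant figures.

96.61 °F

COP_R = T_C/(T_H − T_C) gives T_H − T_C = T_C/COP.
With T_C = 277.25 K, T_H = 277.25 × (1 + 1/8.72) = 309.04 K.
Converting, 309.04 K = 96.61°F.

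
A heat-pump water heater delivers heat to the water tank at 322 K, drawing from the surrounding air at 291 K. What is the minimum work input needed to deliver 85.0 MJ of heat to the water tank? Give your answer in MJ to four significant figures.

The reservoir spacing is ΔT = 322 − 291 = 31.00 K.
The reversible limit is COP_HP = T_H/ΔT = 10.39, so W_min = Q_H/COP = Q_H·ΔT/T_H.
W_min = 85.00 × 31.00/322.00 = 8.183 MJ.

8.183 MJ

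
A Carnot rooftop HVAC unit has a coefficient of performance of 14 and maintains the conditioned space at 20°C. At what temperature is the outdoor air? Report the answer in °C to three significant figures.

COP_R = T_C/(T_H − T_C) gives T_H − T_C = T_C/COP.
With T_C = 293.15 K, T_H = 293.15 × (1 + 1/14) = 314.09 K.
Converting, 314.09 K = 40.94°C.

40.9 °C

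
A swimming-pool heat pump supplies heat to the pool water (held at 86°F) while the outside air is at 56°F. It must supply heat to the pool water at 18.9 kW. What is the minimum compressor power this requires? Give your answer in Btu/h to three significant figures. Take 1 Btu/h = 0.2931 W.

In absolute terms T_C = 286.48 K and T_H = 303.15 K, so ΔT = 16.67 K.
COP_Carnot = T_H/ΔT = 303.15/16.67 = 18.19.
Ẇ_min = Q̇/COP_Carnot = 18.90/18.19 = 1.039 kW = 3545 Btu/h.

3550 Btu/h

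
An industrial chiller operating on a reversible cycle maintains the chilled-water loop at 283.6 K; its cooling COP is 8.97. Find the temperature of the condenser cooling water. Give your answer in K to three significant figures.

COP_R = T_C/(T_H − T_C) gives T_H − T_C = T_C/COP.
With T_C = 283.60 K, T_H = 283.60 × (1 + 1/8.97) = 315.22 K.

315 K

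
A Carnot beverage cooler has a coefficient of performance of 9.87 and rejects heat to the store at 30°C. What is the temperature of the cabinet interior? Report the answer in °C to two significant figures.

2.1 °C

For a Carnot refrigerator COP_R = T_C/(T_H − T_C), so T_C = COP·T_H/(1 + COP).
With T_H = 303.15 K, T_C = 9.87 × 303.15/10.87 = 275.26 K.
Converting, 275.26 K = 2.11°C.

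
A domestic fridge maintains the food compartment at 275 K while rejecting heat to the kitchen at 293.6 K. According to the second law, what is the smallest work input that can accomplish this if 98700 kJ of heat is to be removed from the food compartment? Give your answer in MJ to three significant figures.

6.68 MJ

The reservoir spacing is ΔT = 293.6 − 275 = 18.60 K.
The reversible limit is COP_R = T_C/ΔT = 14.78, so W_min = Q_C/COP = Q_C·ΔT/T_C.
W_min = 98700 × 18.60/275.00 = 6676 kJ = 6.676 MJ.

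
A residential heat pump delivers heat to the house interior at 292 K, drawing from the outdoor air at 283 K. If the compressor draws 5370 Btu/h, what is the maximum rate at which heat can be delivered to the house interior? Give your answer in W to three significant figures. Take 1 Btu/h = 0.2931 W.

51100 W

The reservoir spacing is ΔT = 292 − 283 = 9.000 K.
COP_Carnot = T_H/ΔT = 292.00/9.000 = 32.44.
Q̇_max = COP_Carnot × Ẇ = 32.44 × 5370 Btu/h = 174200 Btu/h = 51070 W.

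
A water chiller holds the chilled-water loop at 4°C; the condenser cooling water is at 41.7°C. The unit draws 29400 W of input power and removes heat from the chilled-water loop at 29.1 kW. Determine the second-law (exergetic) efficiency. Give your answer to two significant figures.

0.13

Converting, Q̇_C = 29.10 kW = 29100 W, so COP_actual = Q̇_C/Ẇ = 29100/29400 = 0.9898.
In absolute terms T_C = 277.15 K and T_H = 314.85 K, so ΔT = 37.70 K.
COP_Carnot = T_C/ΔT = 277.15/37.70 = 7.351.
η_II = COP_actual/COP_Carnot = 0.9898/7.351 = 0.1346.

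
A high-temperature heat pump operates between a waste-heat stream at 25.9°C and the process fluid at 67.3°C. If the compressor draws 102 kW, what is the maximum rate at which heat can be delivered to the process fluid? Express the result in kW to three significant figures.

In absolute terms T_C = 299.05 K and T_H = 340.45 K, so ΔT = 41.40 K.
COP_Carnot = T_H/ΔT = 340.45/41.40 = 8.223.
Q̇_max = COP_Carnot × Ẇ = 8.223 × 102.0 kW = 838.8 kW.

839 kW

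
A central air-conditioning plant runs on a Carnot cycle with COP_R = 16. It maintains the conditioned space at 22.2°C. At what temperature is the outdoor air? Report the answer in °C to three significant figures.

COP_R = T_C/(T_H − T_C) gives T_H − T_C = T_C/COP.
With T_C = 295.35 K, T_H = 295.35 × (1 + 1/16) = 313.81 K.
Converting, 313.81 K = 40.66°C.

40.7 °C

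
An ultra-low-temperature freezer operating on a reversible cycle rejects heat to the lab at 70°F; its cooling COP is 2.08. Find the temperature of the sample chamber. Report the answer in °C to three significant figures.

For a Carnot refrigerator COP_R = T_C/(T_H − T_C), so T_C = COP·T_H/(1 + COP).
With T_H = 294.26 K, T_C = 2.08 × 294.26/3.080 = 198.72 K.
Converting, 198.72 K = -74.43°C.

-74.4 °C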